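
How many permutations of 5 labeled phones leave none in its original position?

D(n) = (n-1)(D(n-1) + D(n-2)), D(0)=1, D(1)=0.
D(2) = 1 x (0 + 1) = 1
D(3) = 2 x (1 + 0) = 2
D(4) = 3 x (2 + 1) = 9
D(5) = 4 x (D(4) + D(3)) = 4 x (9 + 2)

Final answer: D(5) = 44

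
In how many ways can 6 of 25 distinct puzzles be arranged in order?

P(25,6) = 25!/(25-6)! = 25!/19!.

Final answer: P(25,6) = 127512000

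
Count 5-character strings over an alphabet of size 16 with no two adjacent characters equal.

First character: 16 choices. Each subsequent: 15 choices (must differ from the previous one).
Total: 16 x 15^4.

Final answer: 16 x 15^{4} = 810000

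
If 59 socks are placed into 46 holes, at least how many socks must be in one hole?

By the pigeonhole principle: ceiling(59/46).

Final answer: 2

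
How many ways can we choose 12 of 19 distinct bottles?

C(19,12) = 19!/(12! x 7!).

Final answer: \binom{19}{12} = 50388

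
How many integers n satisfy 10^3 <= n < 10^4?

First digit: 9 choices (1-9). Each of the remaining 3 digits: 10 choices.
Total: 9 x 10^3.

Final answer: 9000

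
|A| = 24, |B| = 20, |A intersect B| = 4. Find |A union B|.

|A union B| = |A| + |B| - |A intersect B| = 24 + 20 - 4.

Final answer: 40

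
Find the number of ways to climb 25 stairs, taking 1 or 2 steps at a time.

Let f(n) count the ways. The last step is size 1 or 2, so f(n) = f(n-1) + f(n-2) with f(1)=1, f(2)=2.
Computing successive values: f(1)=1, f(2)=2, f(3)=3, f(4)=5, f(5)=8, f(6)=13, f(7)=21, f(8)=34, f(9)=55, f(10)=89, f(11)=144, f(12)=233, f(13)=377, f(14)=610, f(15)=987, f(16)=1597, f(17)=2584, f(18)=4181, f(19)=6765, f(20)=10946, f(21)=17711, f(22)=28657, f(23)=46368, f(24)=75025, f(25)=121393.

Final answer: 121393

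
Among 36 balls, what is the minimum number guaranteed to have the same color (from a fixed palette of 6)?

There are 6 possible values for color (from a fixed palette of 6). With 36 balls and 6 categories, by pigeonhole: ceiling(36/6).

Final answer: 6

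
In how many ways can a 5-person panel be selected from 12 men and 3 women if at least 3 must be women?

Sum over valid woman counts:
C(3,3)C(12,2).

Final answer: 66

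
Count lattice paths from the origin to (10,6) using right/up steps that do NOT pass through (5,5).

Total paths to (10,6): C(16,6) = 8008.
Paths through (5,5): C(10,5) x C(6,1) = 1512.
Avoiding (5,5): 8008 - 1512.

Final answer: 6496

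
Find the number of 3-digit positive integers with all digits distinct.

First digit: 9 (not 0). Second: 9 (not first). Third: 8, etc.
Total: 9 x 9 x 8.

Final answer: 648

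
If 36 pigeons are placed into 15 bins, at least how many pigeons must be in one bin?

By the pigeonhole principle: ceiling(36/15).

Final answer: 3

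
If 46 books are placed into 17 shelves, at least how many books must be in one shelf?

By the pigeonhole principle: ceiling(46/17).

Final answer: 3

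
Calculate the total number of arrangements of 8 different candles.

The number of ways to arrange 8 distinct objects is 8!.

Final answer: 8! = 40320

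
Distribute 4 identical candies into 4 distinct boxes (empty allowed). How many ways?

Stars and bars: C(n+k-1, k-1) = C(7,3).

Final answer: C(7,3) = 35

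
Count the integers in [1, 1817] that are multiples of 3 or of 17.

Multiples of 3: 605. Multiples of 17: 106. Of both (lcm=51): 35.
By inclusion-exclusion: 605 + 106 - 35.

Final answer: 676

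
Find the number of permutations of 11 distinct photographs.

The number of ways to arrange 11 distinct objects is 11!.

Final answer: 11! = 39916800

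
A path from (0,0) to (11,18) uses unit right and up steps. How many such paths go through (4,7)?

Paths (0,0)->(4,7): C(11,7) = 330.
Paths (4,7)->(11,18): C(18,11) = 31824.
By multiplication principle: 330 x 31824.

Final answer: 10501920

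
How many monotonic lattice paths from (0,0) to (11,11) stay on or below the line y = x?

Total monotonic paths to (11,11): C(22,11) = 705432.
Reflecting each bad path at its first crossing gives a bijection with paths to (10,12): C(22,12) = 646646.
Valid Dyck paths: 705432 - 646646.
(Equivalently, C_{11} = C(22,11)/12 = 705432/12.)

Final answer: C_{11} = 58786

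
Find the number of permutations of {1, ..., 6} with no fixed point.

Use the recurrence D(n) = (n-1)(D(n-1) + D(n-2)) with D(0)=1, D(1)=0.
D(2) = 1 x (0 + 1) = 1
D(3) = 2 x (1 + 0) = 2
D(4) = 3 x (2 + 1) = 9
D(5) = 4 x (9 + 2) = 44
D(6) = 5 x (D(5) + D(4)) = 5 x (44 + 9)

Final answer: D(6) = 265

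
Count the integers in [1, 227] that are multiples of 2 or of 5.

Multiples of 2: 113. Multiples of 5: 45. Of both (lcm=10): 22.
By inclusion-exclusion: 113 + 45 - 22.

Final answer: 136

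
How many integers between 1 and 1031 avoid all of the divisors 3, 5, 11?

|div by 3|=343, |div by 5|=206, |div by 11|=93.
|div by 3&5|=68, |div by 3&11|=31, |div by 5&11|=18, |div by all|=6.
By inclusion-exclusion, divisible by at least one: 343+206+93-68-31-18+6 = 531.
Not divisible by any: 1031 - 531.

Final answer: 500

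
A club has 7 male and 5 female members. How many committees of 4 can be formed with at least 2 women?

Sum over valid woman counts:
C(5,2)C(7,2) = 210
C(5,3)C(7,1) = 70
C(5,4)C(7,0) = 5
Total: 210 + 70 + 5.

Final answer: 285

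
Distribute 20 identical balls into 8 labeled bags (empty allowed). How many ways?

Stars and bars: C(n+k-1, k-1) = C(27,7).

Final answer: C(27,7) = 888030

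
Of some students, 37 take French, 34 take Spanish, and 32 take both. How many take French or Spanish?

|A union B| = |A| + |B| - |A intersect B| = 37 + 34 - 32.

Final answer: 39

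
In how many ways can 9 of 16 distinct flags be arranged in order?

P(16,9) = 16!/(16-9)! = 16!/7!.

Final answer: P(16,9) = 4151347200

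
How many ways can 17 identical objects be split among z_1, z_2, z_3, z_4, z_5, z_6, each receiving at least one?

Substitute z'_i = z_i - 1 (so z'_i >= 0). Then sum z'_i = 17 - 6 = 11.
Stars and bars: C(11+6-1, 6-1) = C(16,5).

Final answer: C(16,5) = 4368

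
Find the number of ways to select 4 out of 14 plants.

C(14,4) = 14!/(4! x 10!).

Final answer: \binom{14}{4} = 1001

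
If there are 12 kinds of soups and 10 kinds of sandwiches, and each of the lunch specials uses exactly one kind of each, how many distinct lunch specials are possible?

By the multiplication principle: 12 x 10.

Final answer: 120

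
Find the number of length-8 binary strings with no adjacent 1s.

Classify by the final bit: ...0 gives a(n-1) strings, ...01 gives a(n-2) strings. Thus a(n) = a(n-1) + a(n-2) with a(1)=2, a(2)=3.
Computing successive values: a(1)=2, a(2)=3, a(3)=5, a(4)=8, a(5)=13, a(6)=21, a(7)=34, a(8)=55.

Final answer: 55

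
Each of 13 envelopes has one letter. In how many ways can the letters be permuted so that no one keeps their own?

D(n) = (n-1)(D(n-1) + D(n-2)), D(0)=1, D(1)=0.
D(2) = 1 x (0 + 1) = 1
D(3) = 2 x (1 + 0) = 2
D(4) = 3 x (2 + 1) = 9
D(5) = 4 x (9 + 2) = 44
D(6) = 5 x (44 + 9) = 265
D(7) = 6 x (265 + 44) = 1854
D(8) = 7 x (1854 + 265) = 14833
D(9) = 8 x (14833 + 1854) = 133496
D(10) = 9 x (133496 + 14833) = 1334961
D(11) = 10 x (1334961 + 133496) = 14684570
D(12) = 11 x (14684570 + 1334961) = 176214841
D(13) = 12 x (D(12) + D(11)) = 12 x (176214841 + 14684570)

Final answer: D(13) = 2290792932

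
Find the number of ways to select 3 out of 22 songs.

C(22,3) = 22!/(3! x (22-3)!).

Final answer: C(22,3) = 1540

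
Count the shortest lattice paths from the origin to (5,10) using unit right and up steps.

Each path has 5 right steps and 10 up steps in some order (15 steps total).
Choose which 10 of the 15 steps are up: C(15,10).

Final answer: C(15,10) = 3003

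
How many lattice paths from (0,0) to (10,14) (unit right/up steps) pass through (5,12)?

Paths (0,0)->(5,12): C(17,12) = 6188.
Paths (5,12)->(10,14): C(7,2) = 21.
By multiplication principle: 6188 x 21.

Final answer: 129948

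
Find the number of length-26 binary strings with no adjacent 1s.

Classify by the final bit: ...0 gives a(n-1) strings, ...01 gives a(n-2) strings. Thus a(n) = a(n-1) + a(n-2) with a(1)=2, a(2)=3.
Iterating the recurrence: a(1)=2, a(2)=3, a(3)=5, a(4)=8, a(5)=13, a(6)=21, a(7)=34, a(8)=55, a(9)=89, a(10)=144, a(11)=233, a(12)=377, a(13)=610, a(14)=987, a(15)=1597, a(16)=2584, a(17)=4181, a(18)=6765, a(19)=10946, a(20)=17711, a(21)=28657, a(22)=46368, a(23)=75025, a(24)=121393, a(25)=196418, a(26)=317811.

Final answer: 317811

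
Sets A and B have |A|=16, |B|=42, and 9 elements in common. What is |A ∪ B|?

|A union B| = |A| + |B| - |A intersect B| = 16 + 42 - 9.

Final answer: 49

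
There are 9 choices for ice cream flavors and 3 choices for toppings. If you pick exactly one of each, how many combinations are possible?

By the multiplication principle: 9 x 3.

Final answer: 27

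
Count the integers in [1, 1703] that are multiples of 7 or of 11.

Multiples of 7: 243. Multiples of 11: 154. Of both (lcm=77): 22.
By inclusion-exclusion: 243 + 154 - 22.

Final answer: 375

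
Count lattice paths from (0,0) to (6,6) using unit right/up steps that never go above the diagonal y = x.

Total monotonic paths to (6,6): C(12,6) = 924.
Reflecting each bad path at its first crossing gives a bijection with paths to (5,7): C(12,7) = 792.
Valid Dyck paths: 924 - 792.
(This is the Catalan number C_{6}.)

Final answer: C_{6} = 132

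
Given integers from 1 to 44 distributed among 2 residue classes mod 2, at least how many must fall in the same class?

By pigeonhole with 44 objects and 2 categories: ceiling(44/2).

Final answer: 22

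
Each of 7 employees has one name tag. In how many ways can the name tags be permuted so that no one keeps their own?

D(n) = (n-1)(D(n-1) + D(n-2)), D(0)=1, D(1)=0.
D(2) = 1 x (0 + 1) = 1
D(3) = 2 x (1 + 0) = 2
D(4) = 3 x (2 + 1) = 9
D(5) = 4 x (9 + 2) = 44
D(6) = 5 x (44 + 9) = 265
D(7) = 6 x (D(6) + D(5)) = 6 x (265 + 44)

Final answer: D(7) = 1854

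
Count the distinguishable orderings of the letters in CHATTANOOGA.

Letters (A:3, C:1, G:1, H:1, N:1, O:2, T:2). Total letters: 11.
Permutations = 11!/(3! x 2! x 2!).

Final answer: 1663200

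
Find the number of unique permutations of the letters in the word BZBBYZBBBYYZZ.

Letters (B:6, Y:3, Z:4). Total letters: 13.
Permutations = 13!/(6! x 4! x 3!).

Final answer: 60060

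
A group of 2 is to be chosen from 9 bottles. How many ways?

C(9,2) = 9!/(2! x (9-2)!).

Final answer: C(9,2) = 36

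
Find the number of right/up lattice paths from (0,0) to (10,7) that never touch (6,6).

Total paths to (10,7): C(17,7) = 19448.
Paths through (6,6): C(12,6) x C(5,1) = 4620.
Avoiding (6,6): 19448 - 4620.

Final answer: 14828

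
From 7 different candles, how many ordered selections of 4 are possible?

P(7,4) = 7!/(7-4)! = 7!/3!.

Final answer: P(7,4) = 840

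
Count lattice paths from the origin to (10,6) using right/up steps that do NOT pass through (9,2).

Total paths to (10,6): C(16,6) = 8008.
Paths through (9,2): C(11,2) x C(5,4) = 275.
Avoiding (9,2): 8008 - 275.

Final answer: 7733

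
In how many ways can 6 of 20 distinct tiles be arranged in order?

P(20,6) = 20!/(20-6)! = 20!/14!.

Final answer: P(20,6) = 27907200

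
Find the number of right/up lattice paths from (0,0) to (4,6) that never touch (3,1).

Total paths to (4,6): C(10,6) = 210.
Paths through (3,1): C(4,1) x C(6,5) = 24.
Avoiding (3,1): 210 - 24.

Final answer: 186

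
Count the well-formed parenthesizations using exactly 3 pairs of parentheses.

This is counted by the nth Catalan number C_n. Here n = 3 (pairs).
C_n = C(2n,n) - C(2n,n+1), so C_{3} = C(6,3) - C(6,4) = 20 - 15.

Final answer: C_{3} = 5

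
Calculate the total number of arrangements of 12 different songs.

The number of ways to arrange 12 distinct objects is 12!.

Final answer: 12! = 479001600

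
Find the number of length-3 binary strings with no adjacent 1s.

Let a(n) count valid strings. If the last bit is 0 the prefix is any valid string of length n-1; if it is 1 the string must end in 01 with a valid prefix of length n-2. So a(n) = a(n-1) + a(n-2), a(1)=2, a(2)=3.
Computing successive values: a(1)=2, a(2)=3, a(3)=5.

Final answer: 5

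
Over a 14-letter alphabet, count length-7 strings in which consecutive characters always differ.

Let g(n) count such strings. g(1) = 14, and each valid string of length n-1 extends in 13 ways (any symbol but the last), so g(n) = 13 g(n-1).
Total: g(7) = 14 x 13^6.

Final answer: 14 x 13^{6} = 67575326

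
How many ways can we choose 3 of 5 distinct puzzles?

C(5,3) = 5!/(3! x (5-3)!).

Final answer: C(5,3) = 10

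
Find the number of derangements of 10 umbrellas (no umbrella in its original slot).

D(n) = (n-1)(D(n-1) + D(n-2)), D(0)=1, D(1)=0.
D(2) = 1 x (0 + 1) = 1
D(3) = 2 x (1 + 0) = 2
D(4) = 3 x (2 + 1) = 9
D(5) = 4 x (9 + 2) = 44
D(6) = 5 x (44 + 9) = 265
D(7) = 6 x (265 + 44) = 1854
D(8) = 7 x (1854 + 265) = 14833
D(9) = 8 x (14833 + 1854) = 133496
D(10) = 9 x (D(9) + D(8)) = 9 x (133496 + 14833)

Final answer: D(10) = 1334961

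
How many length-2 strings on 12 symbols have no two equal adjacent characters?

Let g(n) count such strings. g(1) = 12, and each valid string of length n-1 extends in 11 ways (any symbol but the last), so g(n) = 11 g(n-1).
Total: g(2) = 12 x 11^1.

Final answer: 12 x 11^{1} = 132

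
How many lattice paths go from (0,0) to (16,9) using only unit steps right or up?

Each path has 16 right steps and 9 up steps in some order (25 steps total).
Choose which 9 of the 25 steps are up: C(25,9).

Final answer: C(25,9) = 2042975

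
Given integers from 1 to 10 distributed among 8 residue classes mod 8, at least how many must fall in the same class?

By pigeonhole with 10 objects and 8 categories: ceiling(10/8).

Final answer: 2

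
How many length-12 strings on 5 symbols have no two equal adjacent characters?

Let g(n) count such strings. g(1) = 5, and each valid string of length n-1 extends in 4 ways (any symbol but the last), so g(n) = 4 g(n-1).
Total: g(12) = 5 x 4^11.

Final answer: 5 x 4^{11} = 20971520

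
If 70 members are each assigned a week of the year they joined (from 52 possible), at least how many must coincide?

There are 52 possible values for week of the year they joined. With 70 members and 52 categories, by pigeonhole: ceiling(70/52).

Final answer: 2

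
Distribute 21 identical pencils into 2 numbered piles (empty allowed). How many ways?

Stars and bars: C(n+k-1, k-1) = C(22,1).

Final answer: C(22,1) = 22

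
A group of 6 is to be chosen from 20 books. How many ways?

C(20,6) = 20!/(6! x (20-6)!).

Final answer: C(20,6) = 38760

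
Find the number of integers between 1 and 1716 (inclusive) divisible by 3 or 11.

Multiples of 3: 572. Multiples of 11: 156. Of both (lcm=33): 52.
By inclusion-exclusion: 572 + 156 - 52.

Final answer: 676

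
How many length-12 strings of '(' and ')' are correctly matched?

The structures are counted by the Catalan number C_n. Here n = 6 (pairs).
C_n = C(2n,n) - C(2n,n+1), so C_{6} = C(12,6) - C(12,7) = 924 - 792.

Final answer: C_{6} = 132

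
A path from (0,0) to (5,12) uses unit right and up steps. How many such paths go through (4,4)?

Paths (0,0)->(4,4): C(8,4) = 70.
Paths (4,4)->(5,12): C(9,8) = 9.
By multiplication principle: 70 x 9.

Final answer: 630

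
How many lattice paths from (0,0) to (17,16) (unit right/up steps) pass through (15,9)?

Paths (0,0)->(15,9): C(24,9) = 1307504.
Paths (15,9)->(17,16): C(9,7) = 36.
By multiplication principle: 1307504 x 36.

Final answer: 47070144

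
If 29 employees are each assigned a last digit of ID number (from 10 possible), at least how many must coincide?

There are 10 possible values for last digit of ID number. With 29 employees and 10 categories, by pigeonhole: ceiling(29/10).

Final answer: 3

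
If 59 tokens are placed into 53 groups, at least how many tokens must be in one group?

By the pigeonhole principle: ceiling(59/53).

Final answer: 2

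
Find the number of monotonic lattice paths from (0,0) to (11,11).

Each path has 11 right steps and 11 up steps in some order (22 steps total).
Choose which 11 of the 22 steps are up: C(22,11).

Final answer: C(22,11) = 705432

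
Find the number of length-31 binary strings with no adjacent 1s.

A valid string ends in 0 (append to any length-(n-1) valid string) or in 01 (append to any length-(n-2) valid string), so a(n) = a(n-1) + a(n-2) with a(1)=2, a(2)=3.
Building up term by term: a(1)=2, a(2)=3, a(3)=5, a(4)=8, a(5)=13, a(6)=21, a(7)=34, a(8)=55, a(9)=89, a(10)=144, a(11)=233, a(12)=377, a(13)=610, a(14)=987, a(15)=1597, a(16)=2584, a(17)=4181, a(18)=6765, a(19)=10946, a(20)=17711, a(21)=28657, a(22)=46368, a(23)=75025, a(24)=121393, a(25)=196418, a(26)=317811, a(27)=514229, a(28)=832040, a(29)=1346269, a(30)=2178309, a(31)=3524578.

Final answer: 3524578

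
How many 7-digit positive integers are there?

The leading digit cannot be 0 (9 options); the other 6 digits can be anything (10 options each).
Total: 9 x 10^6.

Final answer: 9000000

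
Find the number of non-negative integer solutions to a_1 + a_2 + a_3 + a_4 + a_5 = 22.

Stars and bars with 22 stars and 4 bars:
C(22+5-1, 5-1) = C(26,4).

Final answer: C(26,4) = 14950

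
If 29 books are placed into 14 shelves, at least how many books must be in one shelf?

By the pigeonhole principle: ceiling(29/14).

Final answer: 3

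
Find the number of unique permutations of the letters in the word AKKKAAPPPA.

Letters (A:4, K:3, P:3). Total letters: 10.
Permutations = 10!/(4! x 3! x 3!).

Final answer: 4200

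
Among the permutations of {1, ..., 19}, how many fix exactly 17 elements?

Choose which 17 elements are fixed: C(19,17) = 171.
Derange the remaining 2 using D(j) = (j-1)(D(j-1) + D(j-2)), D(0)=1, D(1)=0: D(2)=1.
Total: 171 x 1.

Final answer: C(19,17) D(2) = 171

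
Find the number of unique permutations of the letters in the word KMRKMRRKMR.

Letters (K:3, M:3, R:4). Total letters: 10.
Permutations = 10!/(4! x 3! x 3!).

Final answer: 4200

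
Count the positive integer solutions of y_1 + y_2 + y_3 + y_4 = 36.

Substitute y'_i = y_i - 1 (so y'_i >= 0). Then sum y'_i = 36 - 4 = 32.
Stars and bars: C(32+4-1, 4-1) = C(35,3).

Final answer: C(35,3) = 6545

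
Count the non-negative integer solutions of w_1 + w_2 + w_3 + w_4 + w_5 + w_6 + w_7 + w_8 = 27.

Stars and bars with 27 stars and 7 bars:
C(27+8-1, 8-1) = C(34,7).

Final answer: C(34,7) = 5379616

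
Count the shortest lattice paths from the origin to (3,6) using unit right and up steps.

Each path has 3 right steps and 6 up steps in some order (9 steps total).
Choose which 6 of the 9 steps are up: C(9,6).

Final answer: C(9,6) = 84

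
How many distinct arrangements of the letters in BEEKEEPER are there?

Letters (B:1, E:5, K:1, P:1, R:1). Total letters: 9.
Permutations = 9!/(5!).

Final answer: 3024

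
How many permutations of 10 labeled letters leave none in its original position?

D(n) = (n-1)(D(n-1) + D(n-2)), D(0)=1, D(1)=0.
D(2) = 1 x (0 + 1) = 1
D(3) = 2 x (1 + 0) = 2
D(4) = 3 x (2 + 1) = 9
D(5) = 4 x (9 + 2) = 44
D(6) = 5 x (44 + 9) = 265
D(7) = 6 x (265 + 44) = 1854
D(8) = 7 x (1854 + 265) = 14833
D(9) = 8 x (14833 + 1854) = 133496
D(10) = 9 x (D(9) + D(8)) = 9 x (133496 + 14833)

Final answer: D(10) = 1334961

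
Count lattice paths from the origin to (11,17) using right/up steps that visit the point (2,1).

Paths (0,0)->(2,1): C(3,1) = 3.
Paths (2,1)->(11,17): C(25,16) = 2042975.
By multiplication principle: 3 x 2042975.

Final answer: 6128925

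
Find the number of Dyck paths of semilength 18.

Total monotonic paths to (18,18): C(36,18) = 9075135300.
By the reflection principle, paths that go above the diagonal number C(36,19) = 8597496600.
Valid Dyck paths: 9075135300 - 8597496600.
(This is the Catalan number C_{18}.)

Final answer: C_{18} = 477638700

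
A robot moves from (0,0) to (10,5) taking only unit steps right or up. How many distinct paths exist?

Each path has 10 right steps and 5 up steps in some order (15 steps total).
Choose which 5 of the 15 steps are up: C(15,5).

Final answer: C(15,5) = 3003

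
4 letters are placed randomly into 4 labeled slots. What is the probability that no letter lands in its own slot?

Derangements satisfy D(n) = (n-1)(D(n-1) + D(n-2)), starting from D(0)=1, D(1)=0.
Building up: D(2)=1, D(3)=2, D(4)=9.
Total arrangements: 4! = 24.
Probability = D(4)/4! = 3/8.

Final answer: D(4)/4! = 9/24 = 0.375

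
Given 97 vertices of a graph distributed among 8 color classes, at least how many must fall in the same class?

By pigeonhole with 97 objects and 8 categories: ceiling(97/8).

Final answer: 13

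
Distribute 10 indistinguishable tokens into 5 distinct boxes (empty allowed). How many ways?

Stars and bars: C(n+k-1, k-1) = C(14,4).

Final answer: C(14,4) = 1001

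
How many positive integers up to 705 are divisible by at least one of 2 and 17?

Multiples of 2: 352. Multiples of 17: 41. Of both (lcm=34): 20.
By inclusion-exclusion: 352 + 41 - 20.

Final answer: 373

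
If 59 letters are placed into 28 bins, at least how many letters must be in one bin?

By the pigeonhole principle: ceiling(59/28).

Final answer: 3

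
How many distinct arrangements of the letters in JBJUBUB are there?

Letters (B:3, J:2, U:2). Total letters: 7.
Permutations = 7!/(3! x 2! x 2!).

Final answer: 210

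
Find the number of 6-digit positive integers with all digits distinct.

First digit: 9 (not 0). Second: 9 (not first). Third: 8, etc.
Total: 9 x 9 x 8 x 7 x 6 x 5.

Final answer: 136080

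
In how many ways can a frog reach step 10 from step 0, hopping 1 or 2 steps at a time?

Let f(n) be the number of climbs. Removing the last move (1 or 2 steps) gives f(n) = f(n-1) + f(n-2); base cases f(1)=1, f(2)=2.
Iterating the recurrence: f(1)=1, f(2)=2, f(3)=3, f(4)=5, f(5)=8, f(6)=13, f(7)=21, f(8)=34, f(9)=55, f(10)=89.

Final answer: 89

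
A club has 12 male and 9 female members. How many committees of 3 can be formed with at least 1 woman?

Sum over valid woman counts:
C(9,1)C(12,2) = 594
C(9,2)C(12,1) = 432
C(9,3)C(12,0) = 84
Total: 594 + 432 + 84.

Final answer: 1110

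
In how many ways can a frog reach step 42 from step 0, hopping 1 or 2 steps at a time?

Condition on the final move: it is a 1-step (f(n-1) ways to get there) or a 2-step (f(n-2) ways), so f(n) = f(n-1) + f(n-2), with f(1)=1, f(2)=2.
Computing successive values: f(1)=1, f(2)=2, f(3)=3, f(4)=5, f(5)=8, f(6)=13, f(7)=21, f(8)=34, f(9)=55, f(10)=89, f(11)=144, f(12)=233, f(13)=377, f(14)=610, f(15)=987, f(16)=1597, f(17)=2584, f(18)=4181, f(19)=6765, f(20)=10946, f(21)=17711, f(22)=28657, f(23)=46368, f(24)=75025, f(25)=121393, f(26)=196418, f(27)=317811, f(28)=514229, f(29)=832040, f(30)=1346269, f(31)=2178309, f(32)=3524578, f(33)=5702887, f(34)=9227465, f(35)=14930352, f(36)=24157817, f(37)=39088169, f(38)=63245986, f(39)=102334155, f(40)=165580141, f(41)=267914296, f(42)=433494437.

Final answer: 433494437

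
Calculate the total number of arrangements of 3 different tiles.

The number of ways to arrange 3 distinct objects is 3!.

Final answer: 3! = 6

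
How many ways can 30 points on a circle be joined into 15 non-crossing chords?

The structures are counted by the Catalan number C_n. Here n = 30/2 = 15.
C_n = C(2n,n)/(n+1), so C_{15} = C(30,15)/16 = 155117520/16.

Final answer: C_{15} = 9694845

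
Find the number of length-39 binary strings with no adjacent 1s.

Classify by the final bit: ...0 gives a(n-1) strings, ...01 gives a(n-2) strings. Thus a(n) = a(n-1) + a(n-2) with a(1)=2, a(2)=3.
Building up term by term: a(1)=2, a(2)=3, a(3)=5, a(4)=8, a(5)=13, a(6)=21, a(7)=34, a(8)=55, a(9)=89, a(10)=144, a(11)=233, a(12)=377, a(13)=610, a(14)=987, a(15)=1597, a(16)=2584, a(17)=4181, a(18)=6765, a(19)=10946, a(20)=17711, a(21)=28657, a(22)=46368, a(23)=75025, a(24)=121393, a(25)=196418, a(26)=317811, a(27)=514229, a(28)=832040, a(29)=1346269, a(30)=2178309, a(31)=3524578, a(32)=5702887, a(33)=9227465, a(34)=14930352, a(35)=24157817, a(36)=39088169, a(37)=63245986, a(38)=102334155, a(39)=165580141.

Final answer: 165580141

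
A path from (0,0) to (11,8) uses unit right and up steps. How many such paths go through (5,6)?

Paths (0,0)->(5,6): C(11,6) = 462.
Paths (5,6)->(11,8): C(8,2) = 28.
By multiplication principle: 462 x 28.

Final answer: 12936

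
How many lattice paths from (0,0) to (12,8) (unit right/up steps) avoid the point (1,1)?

Total paths to (12,8): C(20,8) = 125970.
Paths through (1,1): C(2,1) x C(18,7) = 63648.
Avoiding (1,1): 125970 - 63648.

Final answer: 62322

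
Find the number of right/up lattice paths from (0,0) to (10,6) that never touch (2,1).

Total paths to (10,6): C(16,6) = 8008.
Paths through (2,1): C(3,1) x C(13,5) = 3861.
Avoiding (2,1): 8008 - 3861.

Final answer: 4147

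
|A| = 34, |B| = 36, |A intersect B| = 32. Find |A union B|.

|A union B| = |A| + |B| - |A intersect B| = 34 + 36 - 32.

Final answer: 38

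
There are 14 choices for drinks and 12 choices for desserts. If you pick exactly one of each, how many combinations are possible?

By the multiplication principle: 14 x 12.

Final answer: 168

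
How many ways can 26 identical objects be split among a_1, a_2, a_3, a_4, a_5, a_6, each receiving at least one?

Substitute a'_i = a_i - 1 (so a'_i >= 0). Then sum a'_i = 26 - 6 = 20.
Stars and bars: C(20+6-1, 6-1) = C(25,5).

Final answer: C(25,5) = 53130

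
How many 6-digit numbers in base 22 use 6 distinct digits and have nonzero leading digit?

The leading digit has 21 choices (anything but zero); the next has 21 (anything but the first), then 20, and so on, one fewer each time.
Total: 21 x 21 x 20 x 19 x 18 x 17.

Final answer: 51279480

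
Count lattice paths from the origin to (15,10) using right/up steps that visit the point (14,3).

Paths (0,0)->(14,3): C(17,3) = 680.
Paths (14,3)->(15,10): C(8,7) = 8.
By multiplication principle: 680 x 8.

Final answer: 5440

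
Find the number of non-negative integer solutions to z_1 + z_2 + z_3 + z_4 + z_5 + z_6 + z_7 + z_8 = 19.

Stars and bars with 19 stars and 7 bars:
C(19+8-1, 8-1) = C(26,7).

Final answer: C(26,7) = 657800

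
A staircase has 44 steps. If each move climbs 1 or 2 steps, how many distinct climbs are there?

Let f(n) count the ways. The last step is size 1 or 2, so f(n) = f(n-1) + f(n-2) with f(1)=1, f(2)=2.
Iterating the recurrence: f(1)=1, f(2)=2, f(3)=3, f(4)=5, f(5)=8, f(6)=13, f(7)=21, f(8)=34, f(9)=55, f(10)=89, f(11)=144, f(12)=233, f(13)=377, f(14)=610, f(15)=987, f(16)=1597, f(17)=2584, f(18)=4181, f(19)=6765, f(20)=10946, f(21)=17711, f(22)=28657, f(23)=46368, f(24)=75025, f(25)=121393, f(26)=196418, f(27)=317811, f(28)=514229, f(29)=832040, f(30)=1346269, f(31)=2178309, f(32)=3524578, f(33)=5702887, f(34)=9227465, f(35)=14930352, f(36)=24157817, f(37)=39088169, f(38)=63245986, f(39)=102334155, f(40)=165580141, f(41)=267914296, f(42)=433494437, f(43)=701408733, f(44)=1134903170.

Final answer: 1134903170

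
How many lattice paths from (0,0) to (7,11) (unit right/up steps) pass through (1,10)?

Paths (0,0)->(1,10): C(11,10) = 11.
Paths (1,10)->(7,11): C(7,1) = 7.
By multiplication principle: 11 x 7.

Final answer: 77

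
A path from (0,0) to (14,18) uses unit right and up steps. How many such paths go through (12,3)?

Paths (0,0)->(12,3): C(15,3) = 455.
Paths (12,3)->(14,18): C(17,15) = 136.
By multiplication principle: 455 x 136.

Final answer: 61880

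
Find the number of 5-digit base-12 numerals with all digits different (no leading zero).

First digit: 11 (nonzero). Second: 11 (not first). Third: 10, etc.
Total: 11 x 11 x 10 x 9 x 8.

Final answer: 87120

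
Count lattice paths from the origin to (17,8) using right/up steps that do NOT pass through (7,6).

Total paths to (17,8): C(25,8) = 1081575.
Paths through (7,6): C(13,6) x C(12,2) = 113256.
Avoiding (7,6): 1081575 - 113256.

Final answer: 968319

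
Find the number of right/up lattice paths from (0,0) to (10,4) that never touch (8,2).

Total paths to (10,4): C(14,4) = 1001.
Paths through (8,2): C(10,2) x C(4,2) = 270.
Avoiding (8,2): 1001 - 270.

Final answer: 731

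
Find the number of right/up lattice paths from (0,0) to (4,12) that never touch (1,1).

Total paths to (4,12): C(16,12) = 1820.
Paths through (1,1): C(2,1) x C(14,11) = 728.
Avoiding (1,1): 1820 - 728.

Final answer: 1092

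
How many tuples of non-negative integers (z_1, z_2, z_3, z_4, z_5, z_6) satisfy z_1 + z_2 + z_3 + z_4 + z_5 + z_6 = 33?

Stars and bars with 33 stars and 5 bars:
C(33+6-1, 6-1) = C(38,5).

Final answer: C(38,5) = 501942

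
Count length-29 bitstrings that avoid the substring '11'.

Classify by the final bit: ...0 gives a(n-1) strings, ...01 gives a(n-2) strings. Thus a(n) = a(n-1) + a(n-2) with a(1)=2, a(2)=3.
Computing successive values: a(1)=2, a(2)=3, a(3)=5, a(4)=8, a(5)=13, a(6)=21, a(7)=34, a(8)=55, a(9)=89, a(10)=144, a(11)=233, a(12)=377, a(13)=610, a(14)=987, a(15)=1597, a(16)=2584, a(17)=4181, a(18)=6765, a(19)=10946, a(20)=17711, a(21)=28657, a(22)=46368, a(23)=75025, a(24)=121393, a(25)=196418, a(26)=317811, a(27)=514229, a(28)=832040, a(29)=1346269.

Final answer: 1346269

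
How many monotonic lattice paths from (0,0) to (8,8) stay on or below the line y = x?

Total monotonic paths to (8,8): C(16,8) = 12870.
Reflecting each bad path at its first crossing gives a bijection with paths to (7,9): C(16,9) = 11440.
Valid Dyck paths: 12870 - 11440.
(These counts are the Catalan numbers.)

Final answer: C_{8} = 1430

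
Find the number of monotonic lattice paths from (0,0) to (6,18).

Each path has 6 right steps and 18 up steps in some order (24 steps total).
Choose which 18 of the 24 steps are up: C(24,18).

Final answer: C(24,18) = 134596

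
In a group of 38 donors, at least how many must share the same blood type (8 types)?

There are 8 possible values for blood type (8 types). With 38 donors and 8 categories, by pigeonhole: ceiling(38/8).

Final answer: 5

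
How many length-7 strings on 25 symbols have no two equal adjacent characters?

Let g(n) count such strings. g(1) = 25, and each valid string of length n-1 extends in 24 ways (any symbol but the last), so g(n) = 24 g(n-1).
Total: g(7) = 25 x 24^6.

Final answer: 25 x 24^{6} = 4777574400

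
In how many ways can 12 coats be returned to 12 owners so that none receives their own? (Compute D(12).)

Use the recurrence D(n) = (n-1)(D(n-1) + D(n-2)) with D(0)=1, D(1)=0.
D(2) = 1 x (0 + 1) = 1
D(3) = 2 x (1 + 0) = 2
D(4) = 3 x (2 + 1) = 9
D(5) = 4 x (9 + 2) = 44
D(6) = 5 x (44 + 9) = 265
D(7) = 6 x (265 + 44) = 1854
D(8) = 7 x (1854 + 265) = 14833
D(9) = 8 x (14833 + 1854) = 133496
D(10) = 9 x (133496 + 14833) = 1334961
D(11) = 10 x (1334961 + 133496) = 14684570
D(12) = 11 x (D(11) + D(10)) = 11 x (14684570 + 1334961)

Final answer: D(12) = 176214841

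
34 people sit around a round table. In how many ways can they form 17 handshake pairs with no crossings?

This is a standard Catalan-number count: the answer is C_n. Here n = 34/2 = 17.
Using C_0 = 1 and C_(k+1) = C_k x 2(2k+1)/(k+2), build up term by term: C_1=1, C_2=2, C_3=5, C_4=14, C_5=42, C_6=132, C_7=429, C_8=1430, C_9=4862, C_10=16796, C_11=58786, C_12=208012, C_13=742900, C_14=2674440, C_15=9694845, C_16=35357670, C_17=129644790.

Final answer: C_{17} = 129644790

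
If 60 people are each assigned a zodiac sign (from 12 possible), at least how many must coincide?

There are 12 possible values for zodiac sign. With 60 people and 12 categories, by pigeonhole: ceiling(60/12).

Final answer: 5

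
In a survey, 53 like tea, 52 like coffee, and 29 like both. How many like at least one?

|A union B| = |A| + |B| - |A intersect B| = 53 + 52 - 29.

Final answer: 76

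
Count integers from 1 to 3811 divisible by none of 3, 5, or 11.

|div by 3|=1270, |div by 5|=762, |div by 11|=346.
|div by 3&5|=254, |div by 3&11|=115, |div by 5&11|=69, |div by all|=23.
By inclusion-exclusion, divisible by at least one: 1270+762+346-254-115-69+23 = 1963.
Not divisible by any: 3811 - 1963.

Final answer: 1848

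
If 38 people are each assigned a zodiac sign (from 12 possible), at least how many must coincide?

There are 12 possible values for zodiac sign. With 38 people and 12 categories, by pigeonhole: ceiling(38/12).

Final answer: 4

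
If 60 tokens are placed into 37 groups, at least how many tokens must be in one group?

By the pigeonhole principle: ceiling(60/37).

Final answer: 2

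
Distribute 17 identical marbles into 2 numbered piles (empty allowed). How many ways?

Stars and bars: C(n+k-1, k-1) = C(18,1).

Final answer: C(18,1) = 18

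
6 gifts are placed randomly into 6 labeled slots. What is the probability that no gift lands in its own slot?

Derangements satisfy D(n) = (n-1)(D(n-1) + D(n-2)), starting from D(0)=1, D(1)=0.
Building up: D(2)=1, D(3)=2, D(4)=9, D(5)=44, D(6)=265.
Total arrangements: 6! = 720.
Probability = D(6)/6! = 53/144.

Final answer: D(6)/6! = 265/720 = 0.368056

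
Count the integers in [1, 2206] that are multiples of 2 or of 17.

Multiples of 2: 1103. Multiples of 17: 129. Of both (lcm=34): 64.
By inclusion-exclusion: 1103 + 129 - 64.

Final answer: 1168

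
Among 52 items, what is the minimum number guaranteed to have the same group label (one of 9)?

There are 9 possible values for group label (one of 9). With 52 items and 9 categories, by pigeonhole: ceiling(52/9).

Final answer: 6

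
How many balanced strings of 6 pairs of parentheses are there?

This is a standard Catalan-number count: the answer is C_n. Here n = 6 (pairs).
C_n = (2n)!/(n!(n+1)!), so C_{6} = 12!/(6! x 7!) = C(12,6)/7 = 924/7.

Final answer: C_{6} = 132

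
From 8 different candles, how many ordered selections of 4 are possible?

P(8,4) = 8!/(8-4)! = 8!/4!.

Final answer: P(8,4) = 1680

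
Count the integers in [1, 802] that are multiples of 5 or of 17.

Multiples of 5: 160. Multiples of 17: 47. Of both (lcm=85): 9.
By inclusion-exclusion: 160 + 47 - 9.

Final answer: 198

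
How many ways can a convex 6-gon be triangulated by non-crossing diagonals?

The structures are counted by the Catalan number C_n. Here n = 6 - 2 = 4.
C_n = C(2n,n)/(n+1), so C_{4} = C(8,4)/5 = 70/5.

Final answer: C_{4} = 14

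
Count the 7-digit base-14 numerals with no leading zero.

Leading digit: 13 options (nonzero). Other 6 digit(s): 14 options each.
Total: 13 x 14^6.

Final answer: 97883968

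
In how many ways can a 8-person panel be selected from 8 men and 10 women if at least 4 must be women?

Sum over valid woman counts:
C(10,4)C(8,4) = 14700
C(10,5)C(8,3) = 14112
C(10,6)C(8,2) = 5880
C(10,7)C(8,1) = 960
C(10,8)C(8,0) = 45
Total: 14700 + 14112 + 5880 + 960 + 45.

Final answer: 35697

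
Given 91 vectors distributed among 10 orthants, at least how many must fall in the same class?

By pigeonhole with 91 objects and 10 categories: ceiling(91/10).

Final answer: 10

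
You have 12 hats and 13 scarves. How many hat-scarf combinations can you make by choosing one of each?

By the multiplication principle: 12 x 13.

Final answer: 156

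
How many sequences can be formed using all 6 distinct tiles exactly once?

The number of ways to arrange 6 distinct objects is 6!.

Final answer: 6! = 720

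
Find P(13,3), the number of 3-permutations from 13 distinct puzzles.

P(13,3) = 13!/(13-3)! = 13!/10!.

Final answer: P(13,3) = 1716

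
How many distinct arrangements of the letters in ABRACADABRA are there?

Letters (A:5, B:2, C:1, D:1, R:2). Total letters: 11.
Permutations = 11!/(5! x 2! x 2!).

Final answer: 83160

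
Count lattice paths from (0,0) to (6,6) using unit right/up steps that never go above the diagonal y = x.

Total monotonic paths to (6,6): C(12,6) = 924.
A path is bad iff it touches y = x + 1; reflecting its initial segment maps bad paths bijectively onto all paths to (5,7), of which there are C(12,7) = 792.
Valid Dyck paths: 924 - 792.
(Check: C(12,6) - C(12,7) = C(12,6)/7, the Catalan number C_{6}.)

Final answer: C_{6} = 132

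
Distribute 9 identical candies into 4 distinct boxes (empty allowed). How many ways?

Stars and bars: C(n+k-1, k-1) = C(12,3).

Final answer: C(12,3) = 220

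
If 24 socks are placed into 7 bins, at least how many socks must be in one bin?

By the pigeonhole principle: ceiling(24/7).

Final answer: 4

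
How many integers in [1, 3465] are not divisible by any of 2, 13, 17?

|div by 2|=1732, |div by 13|=266, |div by 17|=203.
|div by 2&13|=133, |div by 2&17|=101, |div by 13&17|=15, |div by all|=7.
By inclusion-exclusion, divisible by at least one: 1732+266+203-133-101-15+7 = 1959.
Not divisible by any: 3465 - 1959.

Final answer: 1506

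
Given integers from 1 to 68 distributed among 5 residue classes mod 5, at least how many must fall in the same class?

By pigeonhole with 68 objects and 5 categories: ceiling(68/5).

Final answer: 14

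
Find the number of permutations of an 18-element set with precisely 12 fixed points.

Choose which 12 elements are fixed: C(18,12) = 18564.
Derange the remaining 6 using D(j) = (j-1)(D(j-1) + D(j-2)), D(0)=1, D(1)=0: D(2)=1, D(3)=2, D(4)=9, D(5)=44, D(6)=265.
Total: 18564 x 265.

Final answer: C(18,12) D(6) = 4919460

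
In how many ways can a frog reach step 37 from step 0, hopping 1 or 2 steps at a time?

Let f(n) be the number of climbs. Removing the last move (1 or 2 steps) gives f(n) = f(n-1) + f(n-2); base cases f(1)=1, f(2)=2.
Building up term by term: f(1)=1, f(2)=2, f(3)=3, f(4)=5, f(5)=8, f(6)=13, f(7)=21, f(8)=34, f(9)=55, f(10)=89, f(11)=144, f(12)=233, f(13)=377, f(14)=610, f(15)=987, f(16)=1597, f(17)=2584, f(18)=4181, f(19)=6765, f(20)=10946, f(21)=17711, f(22)=28657, f(23)=46368, f(24)=75025, f(25)=121393, f(26)=196418, f(27)=317811, f(28)=514229, f(29)=832040, f(30)=1346269, f(31)=2178309, f(32)=3524578, f(33)=5702887, f(34)=9227465, f(35)=14930352, f(36)=24157817, f(37)=39088169.

Final answer: 39088169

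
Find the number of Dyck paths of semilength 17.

Total monotonic paths to (17,17): C(34,17) = 2333606220.
A path is bad iff it touches y = x + 1; reflecting its initial segment maps bad paths bijectively onto all paths to (16,18), of which there are C(34,18) = 2203961430.
Valid Dyck paths: 2333606220 - 2203961430.
(These counts are the Catalan numbers.)

Final answer: C_{17} = 129644790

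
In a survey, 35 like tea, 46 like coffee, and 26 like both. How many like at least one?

|A union B| = |A| + |B| - |A intersect B| = 35 + 46 - 26.

Final answer: 55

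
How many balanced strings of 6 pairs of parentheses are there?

This is a standard Catalan-number count: the answer is C_n. Here n = 6 (pairs).
C_n = C(2n,n) - C(2n,n+1), so C_{6} = C(12,6) - C(12,7) = 924 - 792.

Final answer: C_{6} = 132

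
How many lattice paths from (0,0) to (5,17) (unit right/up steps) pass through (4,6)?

Paths (0,0)->(4,6): C(10,6) = 210.
Paths (4,6)->(5,17): C(12,11) = 12.
By multiplication principle: 210 x 12.

Final answer: 2520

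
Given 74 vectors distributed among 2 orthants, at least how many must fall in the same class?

By pigeonhole with 74 objects and 2 categories: ceiling(74/2).

Final answer: 37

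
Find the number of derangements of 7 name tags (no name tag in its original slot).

D(n) = (n-1)(D(n-1) + D(n-2)), D(0)=1, D(1)=0.
D(2) = 1 x (0 + 1) = 1
D(3) = 2 x (1 + 0) = 2
D(4) = 3 x (2 + 1) = 9
D(5) = 4 x (9 + 2) = 44
D(6) = 5 x (44 + 9) = 265
D(7) = 6 x (D(6) + D(5)) = 6 x (265 + 44)

Final answer: D(7) = 1854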